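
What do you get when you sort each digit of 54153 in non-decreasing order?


The number 54153 has digits: 5, 4, 1, 5, 3
Sorted: 1, 3, 4, 5, 5
Joining the sorted digits gives the result.
Final answer: 13455


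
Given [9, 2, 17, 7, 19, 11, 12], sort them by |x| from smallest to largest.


Compute absolute values:
  |9| = 9
  |2| = 2
  |17| = 17
  |7| = 7
  |19| = 19
  |11| = 11
  |12| = 12
Absolute values in increasing order: 2 < 7 < 9 < 11 < 12 < 17 < 19
Listing the original numbers in that order gives the answer.
Final answer: [2, 7, 9, 11, 12, 17, 19]


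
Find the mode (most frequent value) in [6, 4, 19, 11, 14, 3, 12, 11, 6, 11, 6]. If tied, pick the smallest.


Count the frequency of each value:
  3 appears 1 time(s)
  4 appears 1 time(s)
  6 appears 3 time(s)
  11 appears 3 time(s)
  12 appears 1 time(s)
  14 appears 1 time(s)
  19 appears 1 time(s)
Maximum frequency is 3.
Values reaching that frequency: [6, 11]; the smallest is 6.
Final answer: 6


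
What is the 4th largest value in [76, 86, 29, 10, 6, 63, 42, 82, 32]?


Sort descending: [86, 82, 76, 63, 42, 32, 29, 10, 6]
The 4th element (1-indexed) is at index 3.
Value = 63
Final answer: 63


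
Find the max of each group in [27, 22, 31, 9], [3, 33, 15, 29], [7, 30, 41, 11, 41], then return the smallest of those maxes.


Find max of each group:
  Group 1: [27, 22, 31, 9] -> max = 31
  Group 2: [3, 33, 15, 29] -> max = 33
  Group 3: [7, 30, 41, 11, 41] -> max = 41
Maxes: [31, 33, 41]
Minimum of maxes = 31
Final answer: 31


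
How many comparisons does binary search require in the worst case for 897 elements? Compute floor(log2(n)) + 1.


Binary search halves the search space each step.
Maximum comparisons = floor(log2(897)) + 1
log2(897) = 9.809
floor(log2(897)) = 9, so 9 + 1 = 10
Final answer: 10


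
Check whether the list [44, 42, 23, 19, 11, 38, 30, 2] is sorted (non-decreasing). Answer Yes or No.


Check consecutive pairs:
  44 <= 42? False
  42 <= 23? False
  23 <= 19? False
  19 <= 11? False
  11 <= 38? True
  38 <= 30? False
  30 <= 2? False
6 consecutive pair(s) are out of order, so the list is not sorted.
Final answer: No


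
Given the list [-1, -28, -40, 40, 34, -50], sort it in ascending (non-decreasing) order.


Original list: [-1, -28, -40, 40, 34, -50]
Repeatedly take the smallest remaining element:
  Remaining [-1, -28, -40, 40, 34, -50] -> smallest is -50
  Remaining [-1, -28, -40, 40, 34] -> smallest is -40
  Remaining [-1, -28, 40, 34] -> smallest is -28
  Remaining [-1, 40, 34] -> smallest is -1
  Remaining [40, 34] -> smallest is 34
  Remaining [40] -> smallest is 40
Collecting the picks in order gives the sorted list.
Final answer: [-50, -40, -28, -1, 34, 40]


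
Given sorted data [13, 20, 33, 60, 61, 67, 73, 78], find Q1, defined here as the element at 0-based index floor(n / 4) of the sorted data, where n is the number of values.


The list has n = 8 elements.
Q1 index = floor(8 / 4) = floor(2) = 2
Counting from index 0 in the sorted data, the element at index 2 is 33.
Final answer: 33


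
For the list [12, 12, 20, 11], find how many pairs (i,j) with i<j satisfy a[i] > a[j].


For each element, count the later elements that are smaller than it:
  12 (index 0): smaller elements after it = [11] -> 1
  12 (index 1): smaller elements after it = [11] -> 1
  20 (index 2): smaller elements after it = [11] -> 1
Total inversions = 1 + 1 + 1 = 3
Final answer: 3


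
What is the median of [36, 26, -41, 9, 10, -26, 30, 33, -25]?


First, sort the list: [-41, -26, -25, 9, 10, 26, 30, 33, 36]
The list has 9 elements (odd count).
The middle index is 4 (0-based), and the element there is 10.
Final answer: 10


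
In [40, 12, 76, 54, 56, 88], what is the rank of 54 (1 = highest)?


Sort descending: [88, 76, 56, 54, 40, 12]
Find 54 in the sorted list.
54 is at position 4.
Final answer: 4


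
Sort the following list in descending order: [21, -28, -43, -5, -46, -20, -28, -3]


Original list: [21, -28, -43, -5, -46, -20, -28, -3]
Repeatedly take the largest remaining element:
  Remaining [21, -28, -43, -5, -46, -20, -28, -3] -> largest is 21
  Remaining [-28, -43, -5, -46, -20, -28, -3] -> largest is -3
  Remaining [-28, -43, -5, -46, -20, -28] -> largest is -5
  Remaining [-28, -43, -46, -20, -28] -> largest is -20
  Remaining [-28, -43, -46, -28] -> largest is -28
  Remaining [-43, -46, -28] -> largest is -28
  Remaining [-43, -46] -> largest is -43
  Remaining [-46] -> largest is -46
Collecting the picks in order gives the descending list.
Final answer: [21, -3, -5, -20, -28, -28, -43, -46]


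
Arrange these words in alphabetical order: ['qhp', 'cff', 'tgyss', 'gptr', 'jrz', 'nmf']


Compare strings character by character (the first differing letter decides):
  'cff' < 'gptr' since 'c' < 'g' at position 1
  'gptr' < 'jrz' since 'g' < 'j' at position 1
  'jrz' < 'nmf' since 'j' < 'n' at position 1
  'nmf' < 'qhp' since 'n' < 'q' at position 1
  'qhp' < 'tgyss' since 'q' < 't' at position 1
Chaining these comparisons gives the alphabetical order.
Final answer: ['cff', 'gptr', 'jrz', 'nmf', 'qhp', 'tgyss']


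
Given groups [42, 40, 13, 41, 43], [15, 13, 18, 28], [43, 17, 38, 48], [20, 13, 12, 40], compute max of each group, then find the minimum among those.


Find max of each group:
  Group 1: [42, 40, 13, 41, 43] -> max = 43
  Group 2: [15, 13, 18, 28] -> max = 28
  Group 3: [43, 17, 38, 48] -> max = 48
  Group 4: [20, 13, 12, 40] -> max = 40
Maxes: [43, 28, 48, 40]
Minimum of maxes = 28
Final answer: 28


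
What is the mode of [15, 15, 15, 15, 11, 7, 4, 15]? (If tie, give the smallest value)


Count the frequency of each value:
  4 appears 1 time(s)
  7 appears 1 time(s)
  11 appears 1 time(s)
  15 appears 5 time(s)
Maximum frequency is 5.
Only 15 reaches that frequency, so it is the mode.
Final answer: 15


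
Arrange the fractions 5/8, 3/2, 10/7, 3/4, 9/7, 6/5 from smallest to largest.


Convert to decimal for comparison:
  5/8 = 0.625
  3/2 = 1.5
  10/7 = 1.4286
  3/4 = 0.75
  9/7 = 1.2857
  6/5 = 1.2
Decimals in increasing order: 0.625 < 0.75 < 1.2 < 1.2857 < 1.4286 < 1.5
Writing each back as its fraction gives the sorted order.
Final answer: 5/8, 3/4, 6/5, 9/7, 10/7, 3/2


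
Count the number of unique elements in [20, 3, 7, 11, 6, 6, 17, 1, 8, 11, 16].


List all unique values:
Distinct values: [1, 3, 6, 7, 8, 11, 16, 17, 20]
Count = 9
Final answer: 9


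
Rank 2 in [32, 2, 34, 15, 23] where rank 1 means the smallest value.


Sort ascending: [2, 15, 23, 32, 34]
Find 2 in the sorted list.
2 is at position 1 (1-indexed).
Final answer: 1


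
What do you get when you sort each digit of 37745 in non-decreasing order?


The number 37745 has digits: 3, 7, 7, 4, 5
Sorted: 3, 4, 5, 7, 7
Joining the sorted digits gives the result.
Final answer: 34577


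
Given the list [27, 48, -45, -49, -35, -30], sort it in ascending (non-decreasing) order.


Original list: [27, 48, -45, -49, -35, -30]
Repeatedly take the smallest remaining element:
  Remaining [27, 48, -45, -49, -35, -30] -> smallest is -49
  Remaining [27, 48, -45, -35, -30] -> smallest is -45
  Remaining [27, 48, -35, -30] -> smallest is -35
  Remaining [27, 48, -30] -> smallest is -30
  Remaining [27, 48] -> smallest is 27
  Remaining [48] -> smallest is 48
Collecting the picks in order gives the sorted list.
Final answer: [-49, -45, -35, -30, 27, 48]


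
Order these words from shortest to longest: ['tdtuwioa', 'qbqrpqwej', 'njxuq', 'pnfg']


Compute lengths:
  'tdtuwioa' has length 8
  'qbqrpqwej' has length 9
  'njxuq' has length 5
  'pnfg' has length 4
Lengths in increasing order: 4 < 5 < 8 < 9
Listing the words in that order gives the answer.
Final answer: ['pnfg', 'njxuq', 'tdtuwioa', 'qbqrpqwej']


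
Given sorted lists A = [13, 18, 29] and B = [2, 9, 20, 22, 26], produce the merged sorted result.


List A: [13, 18, 29]
List B: [2, 9, 20, 22, 26]
Repeatedly compare the front elements and take the smaller:
  13 vs 2 -> take 2
  13 vs 9 -> take 9
  13 vs 20 -> take 13
  18 vs 20 -> take 18
  29 vs 20 -> take 20
  29 vs 22 -> take 22
  29 vs 26 -> take 26
  B is exhausted; append the rest of A: [29]
Final answer: [2, 9, 13, 18, 20, 22, 26, 29]


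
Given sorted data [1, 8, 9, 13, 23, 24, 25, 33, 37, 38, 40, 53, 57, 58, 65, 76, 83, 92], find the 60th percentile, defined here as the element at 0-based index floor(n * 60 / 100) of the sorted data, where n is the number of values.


The dataset has n = 18 elements.
Index = floor(18 * 60 / 100) = floor(1080 / 100) = floor(10.8) = 10
Counting from index 0 in the sorted data, the element at index 10 is 40.
Final answer: 40


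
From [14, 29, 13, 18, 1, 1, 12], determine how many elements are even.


Check each element:
  14 is even
  29 is odd
  13 is odd
  18 is even
  1 is odd
  1 is odd
  12 is even
Evens: [14, 18, 12]
Count of evens = 3
Final answer: 3


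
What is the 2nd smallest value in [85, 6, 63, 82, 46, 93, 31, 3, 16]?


Sort ascending: [3, 6, 16, 31, 46, 63, 82, 85, 93]
The 2nd element (1-indexed) is at index 1.
Value = 6
Final answer: 6


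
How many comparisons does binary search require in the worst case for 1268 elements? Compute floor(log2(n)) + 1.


Binary search halves the search space each step.
Maximum comparisons = floor(log2(1268)) + 1
log2(1268) = 10.3083
floor(log2(1268)) = 10, so 10 + 1 = 11
Final answer: 11


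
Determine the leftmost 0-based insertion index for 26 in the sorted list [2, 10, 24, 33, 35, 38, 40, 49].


List is sorted: [2, 10, 24, 33, 35, 38, 40, 49]
We need the leftmost position where 26 can be inserted, i.e. the first index whose element is >= 26 (or the end of the list if none is).
Binary search with low=0, high=8 (0-based indices):
  low=0, high=8, mid=4: a[4]=35 >= 26, so high = 4
  low=0, high=4, mid=2: a[2]=24 < 26, so low = 3
  low=3, high=4, mid=3: a[3]=33 >= 26, so high = 3
Now low = high = 3, so the insertion index is 3.
Final answer: 3


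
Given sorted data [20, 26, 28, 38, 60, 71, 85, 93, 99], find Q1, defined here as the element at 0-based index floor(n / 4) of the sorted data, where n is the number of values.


The list has n = 9 elements.
Q1 index = floor(9 / 4) = floor(2.25) = 2
Counting from index 0 in the sorted data, the element at index 2 is 28.
Final answer: 28


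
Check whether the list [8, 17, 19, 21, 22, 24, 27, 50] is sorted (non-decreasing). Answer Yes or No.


Check consecutive pairs:
  8 <= 17? True
  17 <= 19? True
  19 <= 21? True
  21 <= 22? True
  22 <= 24? True
  24 <= 27? True
  27 <= 50? True
Every consecutive pair is in order, so the list is non-decreasing.
Final answer: Yes


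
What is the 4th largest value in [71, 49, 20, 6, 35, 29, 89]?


Sort descending: [89, 71, 49, 35, 29, 20, 6]
The 4th element (1-indexed) is at index 3.
Value = 35
Final answer: 35


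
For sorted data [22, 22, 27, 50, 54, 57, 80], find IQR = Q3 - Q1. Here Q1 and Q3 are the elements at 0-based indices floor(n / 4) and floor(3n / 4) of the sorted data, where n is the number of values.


The data has n = 7 elements.
Q1 index = floor(7 / 4) = floor(1.75) = 1; Q3 index = floor(3 * 7 / 4) = floor(5.25) = 5
Q1 = element at index 1 = 22
Q3 = element at index 5 = 57
IQR = 57 - 22 = 35
Final answer: 35


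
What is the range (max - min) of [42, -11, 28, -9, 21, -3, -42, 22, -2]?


Maximum value: 42
Minimum value: -42
Range = 42 - (-42) = 84
Final answer: 84


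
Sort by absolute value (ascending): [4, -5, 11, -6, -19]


Compute absolute values:
  |4| = 4
  |-5| = 5
  |11| = 11
  |-6| = 6
  |-19| = 19
Absolute values in increasing order: 4 < 5 < 6 < 11 < 19
Listing the original numbers in that order gives the answer.
Final answer: [4, -5, -6, 11, -19]


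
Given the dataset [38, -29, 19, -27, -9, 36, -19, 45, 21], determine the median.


First, sort the list: [-29, -27, -19, -9, 19, 21, 36, 38, 45]
The list has 9 elements (odd count).
The middle index is 4 (0-based), and the element there is 19.
Final answer: 19


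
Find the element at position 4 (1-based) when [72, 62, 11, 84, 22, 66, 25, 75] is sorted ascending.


Sort ascending: [11, 22, 25, 62, 66, 72, 75, 84]
The 4th element (1-indexed) is at index 3.
Value = 62
Final answer: 62


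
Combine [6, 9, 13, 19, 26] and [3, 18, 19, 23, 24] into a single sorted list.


List A: [6, 9, 13, 19, 26]
List B: [3, 18, 19, 23, 24]
Repeatedly compare the front elements and take the smaller:
  6 vs 3 -> take 3
  6 vs 18 -> take 6
  9 vs 18 -> take 9
  13 vs 18 -> take 13
  19 vs 18 -> take 18
  19 vs 19 -> take 19
  26 vs 19 -> take 19
  26 vs 23 -> take 23
  26 vs 24 -> take 24
  B is exhausted; append the rest of A: [26]
Final answer: [3, 6, 9, 13, 18, 19, 19, 23, 24, 26]


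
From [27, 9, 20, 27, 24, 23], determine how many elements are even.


Check each element:
  27 is odd
  9 is odd
  20 is even
  27 is odd
  24 is even
  23 is odd
Evens: [20, 24]
Count of evens = 2
Final answer: 2


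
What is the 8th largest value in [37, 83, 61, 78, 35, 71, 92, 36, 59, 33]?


Sort descending: [92, 83, 78, 71, 61, 59, 37, 36, 35, 33]
The 8th element (1-indexed) is at index 7.
Value = 36
Final answer: 36


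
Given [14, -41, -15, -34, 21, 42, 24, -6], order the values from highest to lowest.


Original list: [14, -41, -15, -34, 21, 42, 24, -6]
Repeatedly take the largest remaining element:
  Remaining [14, -41, -15, -34, 21, 42, 24, -6] -> largest is 42
  Remaining [14, -41, -15, -34, 21, 24, -6] -> largest is 24
  Remaining [14, -41, -15, -34, 21, -6] -> largest is 21
  Remaining [14, -41, -15, -34, -6] -> largest is 14
  Remaining [-41, -15, -34, -6] -> largest is -6
  Remaining [-41, -15, -34] -> largest is -15
  Remaining [-41, -34] -> largest is -34
  Remaining [-41] -> largest is -41
Collecting the picks in order gives the descending list.
Final answer: [42, 24, 21, 14, -6, -15, -34, -41]


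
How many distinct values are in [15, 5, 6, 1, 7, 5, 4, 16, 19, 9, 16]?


List all unique values:
Distinct values: [1, 4, 5, 6, 7, 9, 15, 16, 19]
Count = 9
Final answer: 9


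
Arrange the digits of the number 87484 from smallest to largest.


The number 87484 has digits: 8, 7, 4, 8, 4
Sorted: 4, 4, 7, 8, 8
Joining the sorted digits gives the result.
Final answer: 44788


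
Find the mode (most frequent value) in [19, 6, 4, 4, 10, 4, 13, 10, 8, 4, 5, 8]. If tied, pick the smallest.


Count the frequency of each value:
  4 appears 4 time(s)
  5 appears 1 time(s)
  6 appears 1 time(s)
  8 appears 2 time(s)
  10 appears 2 time(s)
  13 appears 1 time(s)
  19 appears 1 time(s)
Maximum frequency is 4.
Only 4 reaches that frequency, so it is the mode.
Final answer: 4


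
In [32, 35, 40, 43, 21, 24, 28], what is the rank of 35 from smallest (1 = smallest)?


Sort ascending: [21, 24, 28, 32, 35, 40, 43]
Find 35 in the sorted list.
35 is at position 5 (1-indexed).
Final answer: 5


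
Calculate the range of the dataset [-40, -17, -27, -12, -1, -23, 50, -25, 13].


Maximum value: 50
Minimum value: -40
Range = 50 - (-40) = 90
Final answer: 90


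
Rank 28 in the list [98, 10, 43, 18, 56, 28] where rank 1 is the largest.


Sort descending: [98, 56, 43, 28, 18, 10]
Find 28 in the sorted list.
28 is at position 4.
Final answer: 4


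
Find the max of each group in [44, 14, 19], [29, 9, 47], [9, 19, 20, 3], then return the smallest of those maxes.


Find max of each group:
  Group 1: [44, 14, 19] -> max = 44
  Group 2: [29, 9, 47] -> max = 47
  Group 3: [9, 19, 20, 3] -> max = 20
Maxes: [44, 47, 20]
Minimum of maxes = 20
Final answer: 20


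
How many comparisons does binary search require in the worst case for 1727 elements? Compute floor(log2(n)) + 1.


Binary search halves the search space each step.
Maximum comparisons = floor(log2(1727)) + 1
log2(1727) = 10.7541
floor(log2(1727)) = 10, so 10 + 1 = 11
Final answer: 11


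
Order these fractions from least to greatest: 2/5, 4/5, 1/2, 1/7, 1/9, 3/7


Convert to decimal for comparison:
  2/5 = 0.4
  4/5 = 0.8
  1/2 = 0.5
  1/7 = 0.1429
  1/9 = 0.1111
  3/7 = 0.4286
Decimals in increasing order: 0.1111 < 0.1429 < 0.4 < 0.4286 < 0.5 < 0.8
Writing each back as its fraction gives the sorted order.
Final answer: 1/9, 1/7, 2/5, 3/7, 1/2, 4/5


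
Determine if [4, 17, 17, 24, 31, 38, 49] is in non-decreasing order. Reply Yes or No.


Check consecutive pairs:
  4 <= 17? True
  17 <= 17? True
  17 <= 24? True
  24 <= 31? True
  31 <= 38? True
  38 <= 49? True
Every consecutive pair is in order, so the list is non-decreasing.
Final answer: Yes


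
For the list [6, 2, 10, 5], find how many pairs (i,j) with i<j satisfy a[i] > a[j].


For each element, count the later elements that are smaller than it:
  6 (index 0): smaller elements after it = [2, 5] -> 2
  2 (index 1): smaller elements after it = [] -> 0
  10 (index 2): smaller elements after it = [5] -> 1
Total inversions = 2 + 0 + 1 = 3
Final answer: 3


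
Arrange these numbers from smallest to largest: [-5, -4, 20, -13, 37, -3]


Original list: [-5, -4, 20, -13, 37, -3]
Repeatedly take the smallest remaining element:
  Remaining [-5, -4, 20, -13, 37, -3] -> smallest is -13
  Remaining [-5, -4, 20, 37, -3] -> smallest is -5
  Remaining [-4, 20, 37, -3] -> smallest is -4
  Remaining [20, 37, -3] -> smallest is -3
  Remaining [20, 37] -> smallest is 20
  Remaining [37] -> smallest is 37
Collecting the picks in order gives the sorted list.
Final answer: [-13, -5, -4, -3, 20, 37]


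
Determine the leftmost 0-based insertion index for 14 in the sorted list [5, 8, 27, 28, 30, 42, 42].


List is sorted: [5, 8, 27, 28, 30, 42, 42]
We need the leftmost position where 14 can be inserted, i.e. the first index whose element is >= 14 (or the end of the list if none is).
Binary search with low=0, high=7 (0-based indices):
  low=0, high=7, mid=3: a[3]=28 >= 14, so high = 3
  low=0, high=3, mid=1: a[1]=8 < 14, so low = 2
  low=2, high=3, mid=2: a[2]=27 >= 14, so high = 2
Now low = high = 2, so the insertion index is 2.
Final answer: 2


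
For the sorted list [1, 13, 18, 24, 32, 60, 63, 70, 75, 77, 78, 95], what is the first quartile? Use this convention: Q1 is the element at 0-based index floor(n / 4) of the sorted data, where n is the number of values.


The list has n = 12 elements.
Q1 index = floor(12 / 4) = floor(3) = 3
Counting from index 0 in the sorted data, the element at index 3 is 24.
Final answer: 24


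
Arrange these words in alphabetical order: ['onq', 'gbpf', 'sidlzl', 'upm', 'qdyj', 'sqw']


Compare strings character by character (the first differing letter decides):
  'gbpf' < 'onq' since 'g' < 'o' at position 1
  'onq' < 'qdyj' since 'o' < 'q' at position 1
  'qdyj' < 'sidlzl' since 'q' < 's' at position 1
  'sidlzl' < 'sqw' since 'i' < 'q' at position 2
  'sqw' < 'upm' since 's' < 'u' at position 1
Chaining these comparisons gives the alphabetical order.
Final answer: ['gbpf', 'onq', 'qdyj', 'sidlzl', 'sqw', 'upm']


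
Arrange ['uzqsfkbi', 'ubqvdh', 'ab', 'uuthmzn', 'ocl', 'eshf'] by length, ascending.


Compute lengths:
  'uzqsfkbi' has length 8
  'ubqvdh' has length 6
  'ab' has length 2
  'uuthmzn' has length 7
  'ocl' has length 3
  'eshf' has length 4
Lengths in increasing order: 2 < 3 < 4 < 6 < 7 < 8
Listing the words in that order gives the answer.
Final answer: ['ab', 'ocl', 'eshf', 'ubqvdh', 'uuthmzn', 'uzqsfkbi']


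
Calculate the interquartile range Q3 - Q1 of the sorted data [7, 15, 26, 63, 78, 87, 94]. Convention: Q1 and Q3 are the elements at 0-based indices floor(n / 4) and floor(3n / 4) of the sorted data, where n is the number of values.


The data has n = 7 elements.
Q1 index = floor(7 / 4) = floor(1.75) = 1; Q3 index = floor(3 * 7 / 4) = floor(5.25) = 5
Q1 = element at index 1 = 15
Q3 = element at index 5 = 87
IQR = 87 - 15 = 72
Final answer: 72


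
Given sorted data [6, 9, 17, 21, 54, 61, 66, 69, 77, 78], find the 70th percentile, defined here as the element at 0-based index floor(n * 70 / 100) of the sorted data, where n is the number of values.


The dataset has n = 10 elements.
Index = floor(10 * 70 / 100) = floor(700 / 100) = floor(7) = 7
Counting from index 0 in the sorted data, the element at index 7 is 69.
Final answer: 69


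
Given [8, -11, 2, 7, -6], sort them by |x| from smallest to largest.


Compute absolute values:
  |8| = 8
  |-11| = 11
  |2| = 2
  |7| = 7
  |-6| = 6
Absolute values in increasing order: 2 < 6 < 7 < 8 < 11
Listing the original numbers in that order gives the answer.
Final answer: [2, -6, 7, 8, -11]


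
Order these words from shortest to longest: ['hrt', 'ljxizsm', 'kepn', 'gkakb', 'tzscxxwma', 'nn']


Compute lengths:
  'hrt' has length 3
  'ljxizsm' has length 7
  'kepn' has length 4
  'gkakb' has length 5
  'tzscxxwma' has length 9
  'nn' has length 2
Lengths in increasing order: 2 < 3 < 4 < 5 < 7 < 9
Listing the words in that order gives the answer.
Final answer: ['nn', 'hrt', 'kepn', 'gkakb', 'ljxizsm', 'tzscxxwma']


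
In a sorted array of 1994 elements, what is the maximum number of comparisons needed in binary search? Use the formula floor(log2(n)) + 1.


Binary search halves the search space each step.
Maximum comparisons = floor(log2(1994)) + 1
log2(1994) = 10.9614
floor(log2(1994)) = 10, so 10 + 1 = 11
Final answer: 11


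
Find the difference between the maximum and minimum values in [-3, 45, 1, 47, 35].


Maximum value: 47
Minimum value: -3
Range = 47 - (-3) = 50
Final answer: 50


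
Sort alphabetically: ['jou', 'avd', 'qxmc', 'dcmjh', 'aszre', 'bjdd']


Compare strings character by character (the first differing letter decides):
  'aszre' < 'avd' since 's' < 'v' at position 2
  'avd' < 'bjdd' since 'a' < 'b' at position 1
  'bjdd' < 'dcmjh' since 'b' < 'd' at position 1
  'dcmjh' < 'jou' since 'd' < 'j' at position 1
  'jou' < 'qxmc' since 'j' < 'q' at position 1
Chaining these comparisons gives the alphabetical order.
Final answer: ['aszre', 'avd', 'bjdd', 'dcmjh', 'jou', 'qxmc']


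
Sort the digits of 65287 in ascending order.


The number 65287 has digits: 6, 5, 2, 8, 7
Sorted: 2, 5, 6, 7, 8
Joining the sorted digits gives the result.
Final answer: 25678


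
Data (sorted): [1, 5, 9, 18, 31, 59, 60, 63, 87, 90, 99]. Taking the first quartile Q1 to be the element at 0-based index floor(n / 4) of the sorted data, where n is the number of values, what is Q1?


The list has n = 11 elements.
Q1 index = floor(11 / 4) = floor(2.75) = 2
Counting from index 0 in the sorted data, the element at index 2 is 9.
Final answer: 9


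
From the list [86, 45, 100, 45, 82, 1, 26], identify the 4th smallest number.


Sort ascending: [1, 26, 45, 45, 82, 86, 100]
The 4th element (1-indexed) is at index 3.
Value = 45
Final answer: 45


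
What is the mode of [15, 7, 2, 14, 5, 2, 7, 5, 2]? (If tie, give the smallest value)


Count the frequency of each value:
  2 appears 3 time(s)
  5 appears 2 time(s)
  7 appears 2 time(s)
  14 appears 1 time(s)
  15 appears 1 time(s)
Maximum frequency is 3.
Only 2 reaches that frequency, so it is the mode.
Final answer: 2


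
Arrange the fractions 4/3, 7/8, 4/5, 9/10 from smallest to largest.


Convert to decimal for comparison:
  4/3 = 1.3333
  7/8 = 0.875
  4/5 = 0.8
  9/10 = 0.9
Decimals in increasing order: 0.8 < 0.875 < 0.9 < 1.3333
Writing each back as its fraction gives the sorted order.
Final answer: 4/5, 7/8, 9/10, 4/3


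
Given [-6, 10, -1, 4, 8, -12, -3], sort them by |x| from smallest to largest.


Compute absolute values:
  |-6| = 6
  |10| = 10
  |-1| = 1
  |4| = 4
  |8| = 8
  |-12| = 12
  |-3| = 3
Absolute values in increasing order: 1 < 3 < 4 < 6 < 8 < 10 < 12
Listing the original numbers in that order gives the answer.
Final answer: [-1, -3, 4, -6, 8, 10, -12]


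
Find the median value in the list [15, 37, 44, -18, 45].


First, sort the list: [-18, 15, 37, 44, 45]
The list has 5 elements (odd count).
The middle index is 2 (0-based), and the element there is 37.
Final answer: 37


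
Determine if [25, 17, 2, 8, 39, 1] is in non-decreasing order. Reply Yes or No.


Check consecutive pairs:
  25 <= 17? False
  17 <= 2? False
  2 <= 8? True
  8 <= 39? True
  39 <= 1? False
3 consecutive pair(s) are out of order, so the list is not sorted.
Final answer: No


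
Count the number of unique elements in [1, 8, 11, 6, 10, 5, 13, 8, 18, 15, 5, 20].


List all unique values:
Distinct values: [1, 5, 6, 8, 10, 11, 13, 15, 18, 20]
Count = 10
Final answer: 10


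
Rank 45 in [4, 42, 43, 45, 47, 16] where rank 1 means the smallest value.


Sort ascending: [4, 16, 42, 43, 45, 47]
Find 45 in the sorted list.
45 is at position 5 (1-indexed).
Final answer: 5


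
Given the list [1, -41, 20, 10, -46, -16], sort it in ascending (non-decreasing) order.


Original list: [1, -41, 20, 10, -46, -16]
Repeatedly take the smallest remaining element:
  Remaining [1, -41, 20, 10, -46, -16] -> smallest is -46
  Remaining [1, -41, 20, 10, -16] -> smallest is -41
  Remaining [1, 20, 10, -16] -> smallest is -16
  Remaining [1, 20, 10] -> smallest is 1
  Remaining [20, 10] -> smallest is 10
  Remaining [20] -> smallest is 20
Collecting the picks in order gives the sorted list.
Final answer: [-46, -41, -16, 1, 10, 20]


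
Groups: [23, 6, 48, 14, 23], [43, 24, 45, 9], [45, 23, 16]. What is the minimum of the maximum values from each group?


Find max of each group:
  Group 1: [23, 6, 48, 14, 23] -> max = 48
  Group 2: [43, 24, 45, 9] -> max = 45
  Group 3: [45, 23, 16] -> max = 45
Maxes: [48, 45, 45]
Minimum of maxes = 45
Final answer: 45


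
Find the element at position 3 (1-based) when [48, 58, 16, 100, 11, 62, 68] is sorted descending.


Sort descending: [100, 68, 62, 58, 48, 16, 11]
The 3rd element (1-indexed) is at index 2.
Value = 62
Final answer: 62


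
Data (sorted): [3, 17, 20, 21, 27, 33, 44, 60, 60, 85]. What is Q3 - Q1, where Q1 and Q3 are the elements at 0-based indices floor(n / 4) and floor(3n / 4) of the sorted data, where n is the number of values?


The data has n = 10 elements.
Q1 index = floor(10 / 4) = floor(2.5) = 2; Q3 index = floor(3 * 10 / 4) = floor(7.5) = 7
Q1 = element at index 2 = 20
Q3 = element at index 7 = 60
IQR = 60 - 20 = 40
Final answer: 40


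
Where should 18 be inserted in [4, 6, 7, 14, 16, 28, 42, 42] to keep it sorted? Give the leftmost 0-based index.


List is sorted: [4, 6, 7, 14, 16, 28, 42, 42]
We need the leftmost position where 18 can be inserted, i.e. the first index whose element is >= 18 (or the end of the list if none is).
Binary search with low=0, high=8 (0-based indices):
  low=0, high=8, mid=4: a[4]=16 < 18, so low = 5
  low=5, high=8, mid=6: a[6]=42 >= 18, so high = 6
  low=5, high=6, mid=5: a[5]=28 >= 18, so high = 5
Now low = high = 5, so the insertion index is 5.
Final answer: 5


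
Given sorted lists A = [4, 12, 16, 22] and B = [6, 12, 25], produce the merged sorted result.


List A: [4, 12, 16, 22]
List B: [6, 12, 25]
Repeatedly compare the front elements and take the smaller:
  4 vs 6 -> take 4
  12 vs 6 -> take 6
  12 vs 12 -> take 12
  16 vs 12 -> take 12
  16 vs 25 -> take 16
  22 vs 25 -> take 22
  A is exhausted; append the rest of B: [25]
Final answer: [4, 6, 12, 12, 16, 22, 25]


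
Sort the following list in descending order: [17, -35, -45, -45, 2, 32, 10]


Original list: [17, -35, -45, -45, 2, 32, 10]
Repeatedly take the largest remaining element:
  Remaining [17, -35, -45, -45, 2, 32, 10] -> largest is 32
  Remaining [17, -35, -45, -45, 2, 10] -> largest is 17
  Remaining [-35, -45, -45, 2, 10] -> largest is 10
  Remaining [-35, -45, -45, 2] -> largest is 2
  Remaining [-35, -45, -45] -> largest is -35
  Remaining [-45, -45] -> largest is -45
  Remaining [-45] -> largest is -45
Collecting the picks in order gives the descending list.
Final answer: [32, 17, 10, 2, -35, -45, -45]


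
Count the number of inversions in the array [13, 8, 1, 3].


For each element, count the later elements that are smaller than it:
  13 (index 0): smaller elements after it = [8, 1, 3] -> 3
  8 (index 1): smaller elements after it = [1, 3] -> 2
  1 (index 2): smaller elements after it = [] -> 0
Total inversions = 3 + 2 + 0 = 5
Final answer: 5


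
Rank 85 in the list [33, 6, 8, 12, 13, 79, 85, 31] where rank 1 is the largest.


Sort descending: [85, 79, 33, 31, 13, 12, 8, 6]
Find 85 in the sorted list.
85 is at position 1.
Final answer: 1


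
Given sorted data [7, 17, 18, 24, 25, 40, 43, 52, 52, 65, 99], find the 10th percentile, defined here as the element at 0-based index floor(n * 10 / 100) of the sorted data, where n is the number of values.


The dataset has n = 11 elements.
Index = floor(11 * 10 / 100) = floor(110 / 100) = floor(1.1) = 1
Counting from index 0 in the sorted data, the element at index 1 is 17.
Final answer: 17


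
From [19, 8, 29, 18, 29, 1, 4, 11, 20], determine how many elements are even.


Check each element:
  19 is odd
  8 is even
  29 is odd
  18 is even
  29 is odd
  1 is odd
  4 is even
  11 is odd
  20 is even
Evens: [8, 18, 4, 20]
Count of evens = 4
Final answer: 4


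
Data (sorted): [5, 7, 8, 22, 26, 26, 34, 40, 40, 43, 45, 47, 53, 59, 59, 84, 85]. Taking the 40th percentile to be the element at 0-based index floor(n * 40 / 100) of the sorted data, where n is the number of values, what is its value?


The dataset has n = 17 elements.
Index = floor(17 * 40 / 100) = floor(680 / 100) = floor(6.8) = 6
Counting from index 0 in the sorted data, the element at index 6 is 34.
Final answer: 34


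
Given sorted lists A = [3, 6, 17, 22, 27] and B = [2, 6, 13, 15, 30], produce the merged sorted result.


List A: [3, 6, 17, 22, 27]
List B: [2, 6, 13, 15, 30]
Repeatedly compare the front elements and take the smaller:
  3 vs 2 -> take 2
  3 vs 6 -> take 3
  6 vs 6 -> take 6
  17 vs 6 -> take 6
  17 vs 13 -> take 13
  17 vs 15 -> take 15
  17 vs 30 -> take 17
  22 vs 30 -> take 22
  27 vs 30 -> take 27
  A is exhausted; append the rest of B: [30]
Final answer: [2, 3, 6, 6, 13, 15, 17, 22, 27, 30]


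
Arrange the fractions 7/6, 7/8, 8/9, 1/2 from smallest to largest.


Convert to decimal for comparison:
  7/6 = 1.1667
  7/8 = 0.875
  8/9 = 0.8889
  1/2 = 0.5
Decimals in increasing order: 0.5 < 0.875 < 0.8889 < 1.1667
Writing each back as its fraction gives the sorted order.
Final answer: 1/2, 7/8, 8/9, 7/6


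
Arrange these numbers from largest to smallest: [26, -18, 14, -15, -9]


Original list: [26, -18, 14, -15, -9]
Repeatedly take the largest remaining element:
  Remaining [26, -18, 14, -15, -9] -> largest is 26
  Remaining [-18, 14, -15, -9] -> largest is 14
  Remaining [-18, -15, -9] -> largest is -9
  Remaining [-18, -15] -> largest is -15
  Remaining [-18] -> largest is -18
Collecting the picks in order gives the descending list.
Final answer: [26, 14, -9, -15, -18]


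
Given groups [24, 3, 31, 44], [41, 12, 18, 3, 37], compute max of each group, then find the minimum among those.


Find max of each group:
  Group 1: [24, 3, 31, 44] -> max = 44
  Group 2: [41, 12, 18, 3, 37] -> max = 41
Maxes: [44, 41]
Minimum of maxes = 41
Final answer: 41


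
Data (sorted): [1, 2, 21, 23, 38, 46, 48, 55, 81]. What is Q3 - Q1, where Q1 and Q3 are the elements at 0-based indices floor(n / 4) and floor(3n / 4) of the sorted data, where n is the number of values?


The data has n = 9 elements.
Q1 index = floor(9 / 4) = floor(2.25) = 2; Q3 index = floor(3 * 9 / 4) = floor(6.75) = 6
Q1 = element at index 2 = 21
Q3 = element at index 6 = 48
IQR = 48 - 21 = 27
Final answer: 27


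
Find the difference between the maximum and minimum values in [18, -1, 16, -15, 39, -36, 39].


Maximum value: 39
Minimum value: -36
Range = 39 - (-36) = 75
Final answer: 75


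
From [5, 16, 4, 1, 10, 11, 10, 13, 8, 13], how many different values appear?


List all unique values:
Distinct values: [1, 4, 5, 8, 10, 11, 13, 16]
Count = 8
Final answer: 8


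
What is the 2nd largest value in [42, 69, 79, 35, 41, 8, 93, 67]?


Sort descending: [93, 79, 69, 67, 42, 41, 35, 8]
The 2nd element (1-indexed) is at index 1.
Value = 79
Final answer: 79


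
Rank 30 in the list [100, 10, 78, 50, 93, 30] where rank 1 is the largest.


Sort descending: [100, 93, 78, 50, 30, 10]
Find 30 in the sorted list.
30 is at position 5.
Final answer: 5


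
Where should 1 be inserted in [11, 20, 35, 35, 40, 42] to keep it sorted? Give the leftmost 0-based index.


List is sorted: [11, 20, 35, 35, 40, 42]
We need the leftmost position where 1 can be inserted, i.e. the first index whose element is >= 1 (or the end of the list if none is).
Binary search with low=0, high=6 (0-based indices):
  low=0, high=6, mid=3: a[3]=35 >= 1, so high = 3
  low=0, high=3, mid=1: a[1]=20 >= 1, so high = 1
  low=0, high=1, mid=0: a[0]=11 >= 1, so high = 0
Now low = high = 0, so the insertion index is 0.
Final answer: 0


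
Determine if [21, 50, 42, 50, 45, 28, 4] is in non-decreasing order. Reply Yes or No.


Check consecutive pairs:
  21 <= 50? True
  50 <= 42? False
  42 <= 50? True
  50 <= 45? False
  45 <= 28? False
  28 <= 4? False
4 consecutive pair(s) are out of order, so the list is not sorted.
Final answer: No


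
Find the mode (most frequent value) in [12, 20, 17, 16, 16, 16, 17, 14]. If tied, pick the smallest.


Count the frequency of each value:
  12 appears 1 time(s)
  14 appears 1 time(s)
  16 appears 3 time(s)
  17 appears 2 time(s)
  20 appears 1 time(s)
Maximum frequency is 3.
Only 16 reaches that frequency, so it is the mode.
Final answer: 16


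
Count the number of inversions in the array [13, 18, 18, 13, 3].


For each element, count the later elements that are smaller than it:
  13 (index 0): smaller elements after it = [3] -> 1
  18 (index 1): smaller elements after it = [13, 3] -> 2
  18 (index 2): smaller elements after it = [13, 3] -> 2
  13 (index 3): smaller elements after it = [3] -> 1
Total inversions = 1 + 2 + 2 + 1 = 6
Final answer: 6


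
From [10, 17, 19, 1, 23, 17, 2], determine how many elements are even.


Check each element:
  10 is even
  17 is odd
  19 is odd
  1 is odd
  23 is odd
  17 is odd
  2 is even
Evens: [10, 2]
Count of evens = 2
Final answer: 2


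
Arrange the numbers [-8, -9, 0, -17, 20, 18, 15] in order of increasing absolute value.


Compute absolute values:
  |-8| = 8
  |-9| = 9
  |0| = 0
  |-17| = 17
  |20| = 20
  |18| = 18
  |15| = 15
Absolute values in increasing order: 0 < 8 < 9 < 15 < 17 < 18 < 20
Listing the original numbers in that order gives the answer.
Final answer: [0, -8, -9, 15, -17, 18, 20]


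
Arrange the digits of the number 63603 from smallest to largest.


The number 63603 has digits: 6, 3, 6, 0, 3
Sorted: 0, 3, 3, 6, 6
Joining the sorted digits gives the result.
Final answer: 03366


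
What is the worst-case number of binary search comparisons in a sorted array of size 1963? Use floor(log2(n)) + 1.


Binary search halves the search space each step.
Maximum comparisons = floor(log2(1963)) + 1
log2(1963) = 10.9388
floor(log2(1963)) = 10, so 10 + 1 = 11
Final answer: 11


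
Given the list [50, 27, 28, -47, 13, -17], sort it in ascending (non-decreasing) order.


Original list: [50, 27, 28, -47, 13, -17]
Repeatedly take the smallest remaining element:
  Remaining [50, 27, 28, -47, 13, -17] -> smallest is -47
  Remaining [50, 27, 28, 13, -17] -> smallest is -17
  Remaining [50, 27, 28, 13] -> smallest is 13
  Remaining [50, 27, 28] -> smallest is 27
  Remaining [50, 28] -> smallest is 28
  Remaining [50] -> smallest is 50
Collecting the picks in order gives the sorted list.
Final answer: [-47, -17, 13, 27, 28, 50]


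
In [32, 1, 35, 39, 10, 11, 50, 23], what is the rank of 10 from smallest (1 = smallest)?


Sort ascending: [1, 10, 11, 23, 32, 35, 39, 50]
Find 10 in the sorted list.
10 is at position 2 (1-indexed).
Final answer: 2


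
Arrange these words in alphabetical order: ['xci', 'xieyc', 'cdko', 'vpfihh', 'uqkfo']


Compare strings character by character (the first differing letter decides):
  'cdko' < 'uqkfo' since 'c' < 'u' at position 1
  'uqkfo' < 'vpfihh' since 'u' < 'v' at position 1
  'vpfihh' < 'xci' since 'v' < 'x' at position 1
  'xci' < 'xieyc' since 'c' < 'i' at position 2
Chaining these comparisons gives the alphabetical order.
Final answer: ['cdko', 'uqkfo', 'vpfihh', 'xci', 'xieyc']


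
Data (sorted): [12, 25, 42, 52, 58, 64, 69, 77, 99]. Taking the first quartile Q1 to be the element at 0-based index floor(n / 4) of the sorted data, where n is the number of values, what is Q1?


The list has n = 9 elements.
Q1 index = floor(9 / 4) = floor(2.25) = 2
Counting from index 0 in the sorted data, the element at index 2 is 42.
Final answer: 42


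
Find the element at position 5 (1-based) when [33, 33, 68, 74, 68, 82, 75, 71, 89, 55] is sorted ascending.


Sort ascending: [33, 33, 55, 68, 68, 71, 74, 75, 82, 89]
The 5th element (1-indexed) is at index 4.
Value = 68
Final answer: 68


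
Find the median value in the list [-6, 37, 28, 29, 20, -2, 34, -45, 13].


First, sort the list: [-45, -6, -2, 13, 20, 28, 29, 34, 37]
The list has 9 elements (odd count).
The middle index is 4 (0-based), and the element there is 20.
Final answer: 20


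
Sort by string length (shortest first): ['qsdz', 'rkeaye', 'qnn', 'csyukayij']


Compute lengths:
  'qsdz' has length 4
  'rkeaye' has length 6
  'qnn' has length 3
  'csyukayij' has length 9
Lengths in increasing order: 3 < 4 < 6 < 9
Listing the words in that order gives the answer.
Final answer: ['qnn', 'qsdz', 'rkeaye', 'csyukayij']


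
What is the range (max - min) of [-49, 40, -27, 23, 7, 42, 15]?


Maximum value: 42
Minimum value: -49
Range = 42 - (-49) = 91
Final answer: 91


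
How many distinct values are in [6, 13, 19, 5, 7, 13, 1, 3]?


List all unique values:
Distinct values: [1, 3, 5, 6, 7, 13, 19]
Count = 7
Final answer: 7


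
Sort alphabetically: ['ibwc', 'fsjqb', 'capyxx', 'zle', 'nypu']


Compare strings character by character (the first differing letter decides):
  'capyxx' < 'fsjqb' since 'c' < 'f' at position 1
  'fsjqb' < 'ibwc' since 'f' < 'i' at position 1
  'ibwc' < 'nypu' since 'i' < 'n' at position 1
  'nypu' < 'zle' since 'n' < 'z' at position 1
Chaining these comparisons gives the alphabetical order.
Final answer: ['capyxx', 'fsjqb', 'ibwc', 'nypu', 'zle']


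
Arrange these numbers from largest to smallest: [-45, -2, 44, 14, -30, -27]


Original list: [-45, -2, 44, 14, -30, -27]
Repeatedly take the largest remaining element:
  Remaining [-45, -2, 44, 14, -30, -27] -> largest is 44
  Remaining [-45, -2, 14, -30, -27] -> largest is 14
  Remaining [-45, -2, -30, -27] -> largest is -2
  Remaining [-45, -30, -27] -> largest is -27
  Remaining [-45, -30] -> largest is -30
  Remaining [-45] -> largest is -45
Collecting the picks in order gives the descending list.
Final answer: [44, 14, -2, -27, -30, -45]


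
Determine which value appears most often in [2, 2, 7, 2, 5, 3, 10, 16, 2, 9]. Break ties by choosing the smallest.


Count the frequency of each value:
  2 appears 4 time(s)
  3 appears 1 time(s)
  5 appears 1 time(s)
  7 appears 1 time(s)
  9 appears 1 time(s)
  10 appears 1 time(s)
  16 appears 1 time(s)
Maximum frequency is 4.
Only 2 reaches that frequency, so it is the mode.
Final answer: 2


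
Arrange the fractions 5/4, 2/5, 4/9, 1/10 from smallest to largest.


Convert to decimal for comparison:
  5/4 = 1.25
  2/5 = 0.4
  4/9 = 0.4444
  1/10 = 0.1
Decimals in increasing order: 0.1 < 0.4 < 0.4444 < 1.25
Writing each back as its fraction gives the sorted order.
Final answer: 1/10, 2/5, 4/9, 5/4


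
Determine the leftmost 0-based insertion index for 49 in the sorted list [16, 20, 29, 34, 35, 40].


List is sorted: [16, 20, 29, 34, 35, 40]
We need the leftmost position where 49 can be inserted, i.e. the first index whose element is >= 49 (or the end of the list if none is).
Binary search with low=0, high=6 (0-based indices):
  low=0, high=6, mid=3: a[3]=34 < 49, so low = 4
  low=4, high=6, mid=5: a[5]=40 < 49, so low = 6
Now low = high = 6, so the insertion index is 6.
Final answer: 6
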